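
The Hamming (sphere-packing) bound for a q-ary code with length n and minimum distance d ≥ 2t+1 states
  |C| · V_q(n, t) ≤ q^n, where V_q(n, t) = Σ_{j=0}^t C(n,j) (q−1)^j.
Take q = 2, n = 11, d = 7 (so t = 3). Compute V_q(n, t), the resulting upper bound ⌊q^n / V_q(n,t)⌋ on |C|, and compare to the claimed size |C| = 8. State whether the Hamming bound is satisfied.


V_q(n, t) = 232, q^n = 2048, Hamming bound = 8, |C| = 8 ≤ bound (satisfied).

Step 1: Compute V_q(n, t) = Σ_{j=0}^3 C(n, j) (q−1)^j.
  j = 0: C(11,0)·(1)^0 = 1·1 = 1.
  j = 1: C(11,1)·(1)^1 = 11·1 = 11.
  j = 2: C(11,2)·(1)^2 = 55·1 = 55.
  j = 3: C(11,3)·(1)^3 = 165·1 = 165.
  V_q(n, t) = 1 + 11 + 55 + 165 = 232.
Step 2: q^n = 2^11 = 2048.
Step 3: Hamming bound ⌊q^n / V_q(n,t)⌋ = ⌊2048/232⌋ = 8.
Step 4: Compare |C| = 8 to 8: satisfied.
The claimed |C| lies at the Hamming bound (tight).


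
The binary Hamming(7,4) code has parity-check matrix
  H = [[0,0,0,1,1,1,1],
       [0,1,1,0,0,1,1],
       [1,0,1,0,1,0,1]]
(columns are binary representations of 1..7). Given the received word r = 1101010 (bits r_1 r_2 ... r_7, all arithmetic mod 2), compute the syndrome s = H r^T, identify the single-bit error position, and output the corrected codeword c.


s = (0, 0, 1)^T, error position = 1, corrected codeword c = 0101010

Compute s = H r^T mod 2 one row at a time:
  s_1 = 1 + 0 + 1 + 0 = 2 ≡ 0 (mod 2).
  s_2 = 1 + 0 + 1 + 0 = 2 ≡ 0 (mod 2).
  s_3 = 1 + 0 + 0 + 0 = 1 ≡ 1 (mod 2).
s = (0, 0, 1)^T — this equals column 1 of H (binary 001), so error is at position 1.
Correct: flip bit 1 of r = 1101010 to get c = 0101010.


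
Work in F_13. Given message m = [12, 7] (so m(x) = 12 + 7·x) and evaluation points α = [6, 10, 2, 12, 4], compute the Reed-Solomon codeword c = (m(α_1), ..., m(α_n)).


c = [2, 4, 0, 5, 1]

Message polynomial: m(x) = 12 + 7·x (mod 13).
For each evaluation point α_i, compute m(α_i) mod 13:
  α_1 = 6: Horner steps 7 → 2, so m(6) = 2.
  α_2 = 10: Horner steps 7 → 4, so m(10) = 4.
  α_3 = 2: Horner steps 7 → 0, so m(2) = 0.
  α_4 = 12: Horner steps 7 → 5, so m(12) = 5.
  α_5 = 4: Horner steps 7 → 1, so m(4) = 1.
Codeword c = [2, 4, 0, 5, 1] ∈ F_13^5.


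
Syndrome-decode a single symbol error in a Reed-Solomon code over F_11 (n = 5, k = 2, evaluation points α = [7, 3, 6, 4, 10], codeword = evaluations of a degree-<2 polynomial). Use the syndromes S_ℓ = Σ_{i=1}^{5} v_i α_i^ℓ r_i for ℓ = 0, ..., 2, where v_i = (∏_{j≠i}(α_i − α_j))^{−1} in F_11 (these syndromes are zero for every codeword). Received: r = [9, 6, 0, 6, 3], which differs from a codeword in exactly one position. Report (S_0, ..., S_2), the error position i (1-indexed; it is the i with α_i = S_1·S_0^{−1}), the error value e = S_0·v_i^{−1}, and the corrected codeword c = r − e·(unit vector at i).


S = (3, 1, 4), error at position 4, error magnitude e = 2, c = [9, 6, 0, 4, 3].

Step 1: column multipliers v_i = (∏_{j≠i}(α_i − α_j))^{−1} mod 11.
  i = 1 (α = 7): (7−3)(7−6)(7−4)(7−10) = 4·1·3·(−3) = −36 ≡ 8, so v_1 = 8^{−1} = 7 (mod 11).
  i = 2 (α = 3): (3−7)(3−6)(3−4)(3−10) = (−4)·(−3)·(−1)·(−7) = 84 ≡ 7, so v_2 = 7^{−1} = 8 (mod 11).
  i = 3 (α = 6): (6−7)(6−3)(6−4)(6−10) = (−1)·3·2·(−4) = 24 ≡ 2, so v_3 = 2^{−1} = 6 (mod 11).
  i = 4 (α = 4): (4−7)(4−3)(4−6)(4−10) = (−3)·1·(−2)·(−6) = −36 ≡ 8, so v_4 = 8^{−1} = 7 (mod 11).
  i = 5 (α = 10): (10−7)(10−3)(10−6)(10−4) = 3·7·4·6 = 504 ≡ 9, so v_5 = 9^{−1} = 5 (mod 11).
  v = [7, 8, 6, 7, 5].
Step 2: syndromes of r = [9, 6, 0, 6, 3] (all sums mod 11).
  S_0 = Σ v_i r_i = 7·9 + 8·6 + 6·0 + 7·6 + 5·3 = 168 ≡ 3.
  S_1 = Σ v_i α_i r_i = 7·7·9 + 8·3·6 + 6·6·0 + 7·4·6 + 5·10·3 = 903 ≡ 1.
  α_i^2 mod 11 = [5, 9, 3, 5, 1].
  S_2 = Σ v_i α_i^2 r_i = 7·5·9 + 8·9·6 + 6·3·0 + 7·5·6 + 5·1·3 = 972 ≡ 4.
  S = (3, 1, 4) ≠ 0, so r is not a codeword (an error is present).
Step 3: locate the error. For a single error e at position i, S_ℓ = v_i·e·α_i^ℓ, so α_err = S_1/S_0.
  S_0^{−1} = 3^{−1} = 4 (mod 11), so α_err = 1·4 = 4 ≡ 4 = α_4. Error position i = 4.
  Consistency check: S_2/S_1 = 4·1 = 4 ≡ 4 = α_err ✓ (single-error assumption holds).
Step 4: error magnitude e = S_0/v_4 = S_0·∏_{j≠4}(α_4 − α_j) = 3·8 = 24 ≡ 2 (mod 11).
Step 5: correct position 4: c_4 = r_4 − e = 6 − 2 ≡ 4 (mod 11). Hence c = [9, 6, 0, 4, 3].
  Check: interpolating c through the α_i gives m(x) = 1 + 9·x (degree < 2) with m(α_i) = c_i for every i, so c is indeed a codeword.


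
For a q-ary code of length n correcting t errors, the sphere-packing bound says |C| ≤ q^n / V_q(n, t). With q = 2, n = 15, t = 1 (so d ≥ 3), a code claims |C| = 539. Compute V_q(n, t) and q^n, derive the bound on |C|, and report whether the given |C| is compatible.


V_q(n, t) = 16, q^n = 32768, Hamming bound = 2048, |C| = 539 ≤ bound (satisfied).

Step 1: Compute V_q(n, t) = Σ_{j=0}^1 C(n, j) (q−1)^j.
  j = 0: C(15,0)·(1)^0 = 1·1 = 1.
  j = 1: C(15,1)·(1)^1 = 15·1 = 15.
  V_q(n, t) = 1 + 15 = 16.
Step 2: q^n = 2^15 = 32768.
Step 3: Hamming bound ⌊q^n / V_q(n,t)⌋ = ⌊32768/16⌋ = 2048.
Step 4: Compare |C| = 539 to 2048: satisfied.
The claimed |C| lies below the Hamming bound.


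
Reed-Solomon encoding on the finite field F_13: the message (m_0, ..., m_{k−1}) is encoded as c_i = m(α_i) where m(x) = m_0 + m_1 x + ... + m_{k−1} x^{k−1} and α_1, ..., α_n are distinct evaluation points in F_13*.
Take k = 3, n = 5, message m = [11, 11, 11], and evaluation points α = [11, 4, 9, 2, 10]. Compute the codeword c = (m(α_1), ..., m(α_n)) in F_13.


c = [7, 10, 0, 12, 12]

Message polynomial: m(x) = 11 + 11·x + 11·x^2 (mod 13).
For each evaluation point α_i, compute m(α_i) mod 13:
  α_1 = 11: Horner steps 11 → 2 → 7, so m(11) = 7.
  α_2 = 4: Horner steps 11 → 3 → 10, so m(4) = 10.
  α_3 = 9: Horner steps 11 → 6 → 0, so m(9) = 0.
  α_4 = 2: Horner steps 11 → 7 → 12, so m(2) = 12.
  α_5 = 10: Horner steps 11 → 4 → 12, so m(10) = 12.
Codeword c = [7, 10, 0, 12, 12] ∈ F_13^5.


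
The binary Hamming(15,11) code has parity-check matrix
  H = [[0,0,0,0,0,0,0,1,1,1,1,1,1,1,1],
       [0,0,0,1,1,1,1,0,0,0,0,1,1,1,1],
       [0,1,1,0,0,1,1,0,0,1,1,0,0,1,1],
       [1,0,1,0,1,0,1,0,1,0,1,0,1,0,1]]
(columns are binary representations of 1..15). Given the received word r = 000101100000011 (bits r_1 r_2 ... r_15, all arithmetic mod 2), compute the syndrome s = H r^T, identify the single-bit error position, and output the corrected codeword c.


s = (0, 1, 0, 0)^T, error position = 4, corrected codeword c = 000001100000011

Compute s = H r^T mod 2 one row at a time:
  s_1 = 0 + 0 + 0 + 0 + 0 + 0 + 1 + 1 = 2 ≡ 0 (mod 2).
  s_2 = 1 + 0 + 1 + 1 + 0 + 0 + 1 + 1 = 5 ≡ 1 (mod 2).
  s_3 = 0 + 0 + 1 + 1 + 0 + 0 + 1 + 1 = 4 ≡ 0 (mod 2).
  s_4 = 0 + 0 + 0 + 1 + 0 + 0 + 0 + 1 = 2 ≡ 0 (mod 2).
s = (0, 1, 0, 0)^T — this equals column 4 of H (binary 0100), so error is at position 4.
Correct: flip bit 4 of r = 000101100000011 to get c = 000001100000011.


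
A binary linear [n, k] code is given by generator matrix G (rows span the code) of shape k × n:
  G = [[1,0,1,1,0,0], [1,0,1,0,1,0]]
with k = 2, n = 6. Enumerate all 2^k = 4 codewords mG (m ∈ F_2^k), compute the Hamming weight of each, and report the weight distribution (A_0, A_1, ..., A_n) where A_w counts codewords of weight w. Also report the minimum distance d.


Weight distribution: A_0 = 1, A_2 = 1, A_3 = 2. Minimum distance d = 2.

Enumerate all 2^2 = 4 messages m ∈ F_2^2.
For each, compute codeword c = mG in F_2^6, then tally its weight.
  m = 00 → c = 000000, weight = 0.
  m = 10 → c = 101100, weight = 3.
  m = 01 → c = 101010, weight = 3.
  m = 11 → c = 000110, weight = 2.
Tally weights:
  weight 0: 1 codewords.
  weight 2: 1 codewords.
  weight 3: 2 codewords.
Minimum distance d = smallest w > 0 with A_w > 0 = 2.
Sanity: Σ A_w = 4 = 2^2 = 4 ✓.


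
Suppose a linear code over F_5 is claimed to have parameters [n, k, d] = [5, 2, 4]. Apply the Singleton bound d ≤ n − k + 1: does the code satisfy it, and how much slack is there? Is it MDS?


Singleton RHS = n − k + 1 = 4, slack = 0, bound satisfied, MDS.

Singleton bound: d ≤ n − k + 1.
Here n = 5, k = 2, so n − k + 1 = 4.
Given d = 4, check d ≤ 4: YES.
Slack = (n − k + 1) − d = 0.
The code is MDS (slack = 0).
Description: the claimed parameters are [5, 2, 4]_5; such a code would be MDS (meets Singleton bound).


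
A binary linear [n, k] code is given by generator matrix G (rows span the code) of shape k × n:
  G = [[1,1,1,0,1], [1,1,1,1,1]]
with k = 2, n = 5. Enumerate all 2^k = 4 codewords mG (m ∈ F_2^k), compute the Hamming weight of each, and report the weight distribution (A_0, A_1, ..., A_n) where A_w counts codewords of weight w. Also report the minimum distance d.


Weight distribution: A_0 = 1, A_1 = 1, A_4 = 1, A_5 = 1. Minimum distance d = 1.

Enumerate all 2^2 = 4 messages m ∈ F_2^2.
For each, compute codeword c = mG in F_2^5, then tally its weight.
  m = 00 → c = 00000, weight = 0.
  m = 10 → c = 11101, weight = 4.
  m = 01 → c = 11111, weight = 5.
  m = 11 → c = 00010, weight = 1.
Tally weights:
  weight 0: 1 codewords.
  weight 1: 1 codewords.
  weight 4: 1 codewords.
  weight 5: 1 codewords.
Minimum distance d = smallest w > 0 with A_w > 0 = 1.
Sanity: Σ A_w = 4 = 2^2 = 4 ✓.


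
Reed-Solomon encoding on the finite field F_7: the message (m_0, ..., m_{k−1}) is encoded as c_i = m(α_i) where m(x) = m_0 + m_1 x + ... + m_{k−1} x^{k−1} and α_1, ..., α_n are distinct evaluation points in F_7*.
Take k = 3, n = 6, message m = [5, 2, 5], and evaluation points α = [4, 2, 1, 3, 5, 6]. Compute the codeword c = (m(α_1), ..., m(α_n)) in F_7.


c = [2, 1, 5, 0, 0, 1]

Message polynomial: m(x) = 5 + 2·x + 5·x^2 (mod 7).
For each evaluation point α_i, compute m(α_i) mod 7:
  α_1 = 4: Horner steps 5 → 1 → 2, so m(4) = 2.
  α_2 = 2: Horner steps 5 → 5 → 1, so m(2) = 1.
  α_3 = 1: Horner steps 5 → 0 → 5, so m(1) = 5.
  α_4 = 3: Horner steps 5 → 3 → 0, so m(3) = 0.
  α_5 = 5: Horner steps 5 → 6 → 0, so m(5) = 0.
  α_6 = 6: Horner steps 5 → 4 → 1, so m(6) = 1.
Codeword c = [2, 1, 5, 0, 0, 1] ∈ F_7^6.


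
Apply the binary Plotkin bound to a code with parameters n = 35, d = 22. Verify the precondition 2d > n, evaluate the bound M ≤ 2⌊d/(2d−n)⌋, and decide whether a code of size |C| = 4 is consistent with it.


Plotkin bound M ≤ 4; given |C| = 4 ≤ bound (satisfied).

Check applicability: 2d = 44, n = 35.
2d − n = 9 > 0, so Plotkin applies.
Compute d/(2d−n) = 22/9 ≈ 2.4444.
⌊d/(2d−n)⌋ = 2.
Plotkin bound: M ≤ 2·2 = 4.
Given |C| = 4, check: satisfied.
This |C| is at the Plotkin bound.


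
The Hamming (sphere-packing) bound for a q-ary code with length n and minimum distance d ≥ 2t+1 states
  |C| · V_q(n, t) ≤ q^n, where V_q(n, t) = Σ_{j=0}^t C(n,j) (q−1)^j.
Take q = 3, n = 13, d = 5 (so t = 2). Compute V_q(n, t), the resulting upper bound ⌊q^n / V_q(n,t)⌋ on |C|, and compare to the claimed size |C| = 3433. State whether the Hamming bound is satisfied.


V_q(n, t) = 339, q^n = 1594323, Hamming bound = 4703, |C| = 3433 ≤ bound (satisfied).

Step 1: Compute V_q(n, t) = Σ_{j=0}^2 C(n, j) (q−1)^j.
  j = 0: C(13,0)·(2)^0 = 1·1 = 1.
  j = 1: C(13,1)·(2)^1 = 13·2 = 26.
  j = 2: C(13,2)·(2)^2 = 78·4 = 312.
  V_q(n, t) = 1 + 26 + 312 = 339.
Step 2: q^n = 3^13 = 1594323.
Step 3: Hamming bound ⌊q^n / V_q(n,t)⌋ = ⌊1594323/339⌋ = 4703.
Step 4: Compare |C| = 3433 to 4703: satisfied.
The claimed |C| lies below the Hamming bound.


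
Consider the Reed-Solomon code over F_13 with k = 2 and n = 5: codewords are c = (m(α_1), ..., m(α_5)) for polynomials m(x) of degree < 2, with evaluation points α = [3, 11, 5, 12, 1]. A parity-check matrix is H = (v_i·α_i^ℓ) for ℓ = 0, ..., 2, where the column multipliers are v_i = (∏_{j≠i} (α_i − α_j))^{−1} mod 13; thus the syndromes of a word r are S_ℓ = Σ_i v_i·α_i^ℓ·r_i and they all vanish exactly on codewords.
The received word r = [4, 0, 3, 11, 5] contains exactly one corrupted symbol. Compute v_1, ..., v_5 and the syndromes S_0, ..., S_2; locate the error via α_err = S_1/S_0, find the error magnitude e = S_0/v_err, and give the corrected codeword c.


S = (11, 2, 11), error at position 4, error magnitude e = 5, c = [4, 0, 3, 6, 5].

Step 1: column multipliers v_i = (∏_{j≠i}(α_i − α_j))^{−1} mod 13.
  i = 1 (α = 3): (3−11)(3−5)(3−12)(3−1) = (−8)·(−2)·(−9)·2 = −288 ≡ 11, so v_1 = 11^{−1} = 6 (mod 13).
  i = 2 (α = 11): (11−3)(11−5)(11−12)(11−1) = 8·6·(−1)·10 = −480 ≡ 1, so v_2 = 1^{−1} = 1 (mod 13).
  i = 3 (α = 5): (5−3)(5−11)(5−12)(5−1) = 2·(−6)·(−7)·4 = 336 ≡ 11, so v_3 = 11^{−1} = 6 (mod 13).
  i = 4 (α = 12): (12−3)(12−11)(12−5)(12−1) = 9·1·7·11 = 693 ≡ 4, so v_4 = 4^{−1} = 10 (mod 13).
  i = 5 (α = 1): (1−3)(1−11)(1−5)(1−12) = (−2)·(−10)·(−4)·(−11) = 880 ≡ 9, so v_5 = 9^{−1} = 3 (mod 13).
  v = [6, 1, 6, 10, 3].
Step 2: syndromes of r = [4, 0, 3, 11, 5] (all sums mod 13).
  S_0 = Σ v_i r_i = 6·4 + 1·0 + 6·3 + 10·11 + 3·5 = 167 ≡ 11.
  S_1 = Σ v_i α_i r_i = 6·3·4 + 1·11·0 + 6·5·3 + 10·12·11 + 3·1·5 = 1497 ≡ 2.
  α_i^2 mod 13 = [9, 4, 12, 1, 1].
  S_2 = Σ v_i α_i^2 r_i = 6·9·4 + 1·4·0 + 6·12·3 + 10·1·11 + 3·1·5 = 557 ≡ 11.
  S = (11, 2, 11) ≠ 0, so r is not a codeword (an error is present).
Step 3: locate the error. For a single error e at position i, S_ℓ = v_i·e·α_i^ℓ, so α_err = S_1/S_0.
  S_0^{−1} = 11^{−1} = 6 (mod 13), so α_err = 2·6 = 12 ≡ 12 = α_4. Error position i = 4.
  Consistency check: S_2/S_1 = 11·7 = 77 ≡ 12 = α_err ✓ (single-error assumption holds).
Step 4: error magnitude e = S_0/v_4 = S_0·∏_{j≠4}(α_4 − α_j) = 11·4 = 44 ≡ 5 (mod 13).
Step 5: correct position 4: c_4 = r_4 − e = 11 − 5 ≡ 6 (mod 13). Hence c = [4, 0, 3, 6, 5].
  Check: interpolating c through the α_i gives m(x) = 12 + 6·x (degree < 2) with m(α_i) = c_i for every i, so c is indeed a codeword.


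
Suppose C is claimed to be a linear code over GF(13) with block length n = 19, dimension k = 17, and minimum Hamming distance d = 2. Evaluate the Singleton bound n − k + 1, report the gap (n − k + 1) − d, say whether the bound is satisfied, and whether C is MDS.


Singleton RHS = n − k + 1 = 3, slack = 1, bound satisfied, not MDS.

Singleton bound: d ≤ n − k + 1.
Here n = 19, k = 17, so n − k + 1 = 3.
Given d = 2, check d ≤ 3: YES.
Slack = (n − k + 1) − d = 1.
The code is NOT MDS (slack = 1 > 0).
Description: the claimed parameters are [19, 17, 2]_13; such a code would be non-MDS.


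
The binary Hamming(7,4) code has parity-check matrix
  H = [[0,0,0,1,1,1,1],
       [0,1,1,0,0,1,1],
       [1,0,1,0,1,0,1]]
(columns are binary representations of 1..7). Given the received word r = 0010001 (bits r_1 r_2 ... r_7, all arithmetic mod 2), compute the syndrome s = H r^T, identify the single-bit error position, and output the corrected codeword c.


s = (1, 0, 0)^T, error position = 4, corrected codeword c = 0011001

Compute s = H r^T mod 2 one row at a time:
  s_1 = 0 + 0 + 0 + 1 = 1 ≡ 1 (mod 2).
  s_2 = 0 + 1 + 0 + 1 = 2 ≡ 0 (mod 2).
  s_3 = 0 + 1 + 0 + 1 = 2 ≡ 0 (mod 2).
s = (1, 0, 0)^T — this equals column 4 of H (binary 100), so error is at position 4.
Correct: flip bit 4 of r = 0010001 to get c = 0011001.


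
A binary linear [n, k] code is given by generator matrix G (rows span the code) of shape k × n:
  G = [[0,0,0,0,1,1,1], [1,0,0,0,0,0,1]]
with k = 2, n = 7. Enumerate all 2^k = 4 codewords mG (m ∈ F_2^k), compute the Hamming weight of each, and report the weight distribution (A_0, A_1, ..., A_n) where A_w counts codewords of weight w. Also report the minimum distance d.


Weight distribution: A_0 = 1, A_2 = 1, A_3 = 2. Minimum distance d = 2.

Enumerate all 2^2 = 4 messages m ∈ F_2^2.
For each, compute codeword c = mG in F_2^7, then tally its weight.
  m = 00 → c = 0000000, weight = 0.
  m = 10 → c = 0000111, weight = 3.
  m = 01 → c = 1000001, weight = 2.
  m = 11 → c = 1000110, weight = 3.
Tally weights:
  weight 0: 1 codewords.
  weight 2: 1 codewords.
  weight 3: 2 codewords.
Minimum distance d = smallest w > 0 with A_w > 0 = 2.
Sanity: Σ A_w = 4 = 2^2 = 4 ✓.


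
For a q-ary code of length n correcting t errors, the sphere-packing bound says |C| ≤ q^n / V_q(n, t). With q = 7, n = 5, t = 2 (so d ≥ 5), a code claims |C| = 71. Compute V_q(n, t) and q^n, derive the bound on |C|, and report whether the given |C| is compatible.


V_q(n, t) = 391, q^n = 16807, Hamming bound = 42, |C| = 71 > bound (violated).

Step 1: Compute V_q(n, t) = Σ_{j=0}^2 C(n, j) (q−1)^j.
  j = 0: C(5,0)·(6)^0 = 1·1 = 1.
  j = 1: C(5,1)·(6)^1 = 5·6 = 30.
  j = 2: C(5,2)·(6)^2 = 10·36 = 360.
  V_q(n, t) = 1 + 30 + 360 = 391.
Step 2: q^n = 7^5 = 16807.
Step 3: Hamming bound ⌊q^n / V_q(n,t)⌋ = ⌊16807/391⌋ = 42.
Step 4: Compare |C| = 71 to 42: violated.
The claimed |C| lies above the Hamming bound, so no 7-ary code of length 5 with d ≥ 5 can have 71 codewords.


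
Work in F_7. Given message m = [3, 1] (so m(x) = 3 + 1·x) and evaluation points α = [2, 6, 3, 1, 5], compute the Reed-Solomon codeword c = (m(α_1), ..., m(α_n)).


c = [5, 2, 6, 4, 1]

Message polynomial: m(x) = 3 + 1·x (mod 7).
For each evaluation point α_i, compute m(α_i) mod 7:
  α_1 = 2: Horner steps 1 → 5, so m(2) = 5.
  α_2 = 6: Horner steps 1 → 2, so m(6) = 2.
  α_3 = 3: Horner steps 1 → 6, so m(3) = 6.
  α_4 = 1: Horner steps 1 → 4, so m(1) = 4.
  α_5 = 5: Horner steps 1 → 1, so m(5) = 1.
Codeword c = [5, 2, 6, 4, 1] ∈ F_7^5.


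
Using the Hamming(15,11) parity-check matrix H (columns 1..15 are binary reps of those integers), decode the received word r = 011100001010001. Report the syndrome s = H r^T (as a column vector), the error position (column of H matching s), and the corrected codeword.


s = (1, 0, 0, 0)^T, error position = 8, corrected codeword c = 011100011010001

Compute s = H r^T mod 2 one row at a time:
  s_1 = 0 + 1 + 0 + 1 + 0 + 0 + 0 + 1 = 3 ≡ 1 (mod 2).
  s_2 = 1 + 0 + 0 + 0 + 0 + 0 + 0 + 1 = 2 ≡ 0 (mod 2).
  s_3 = 1 + 1 + 0 + 0 + 0 + 1 + 0 + 1 = 4 ≡ 0 (mod 2).
  s_4 = 0 + 1 + 0 + 0 + 1 + 1 + 0 + 1 = 4 ≡ 0 (mod 2).
s = (1, 0, 0, 0)^T — this equals column 8 of H (binary 1000), so error is at position 8.
Correct: flip bit 8 of r = 011100001010001 to get c = 011100011010001.


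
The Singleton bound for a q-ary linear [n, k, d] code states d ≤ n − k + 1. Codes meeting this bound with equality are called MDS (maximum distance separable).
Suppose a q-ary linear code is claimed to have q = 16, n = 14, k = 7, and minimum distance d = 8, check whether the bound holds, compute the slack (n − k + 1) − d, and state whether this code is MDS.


Singleton RHS = n − k + 1 = 8, slack = 0, bound satisfied, MDS.

Singleton bound: d ≤ n − k + 1.
Here n = 14, k = 7, so n − k + 1 = 8.
Given d = 8, check d ≤ 8: YES.
Slack = (n − k + 1) − d = 0.
The code is MDS (slack = 0).
Description: the claimed parameters are [14, 7, 8]_16; such a code would be MDS (meets Singleton bound).


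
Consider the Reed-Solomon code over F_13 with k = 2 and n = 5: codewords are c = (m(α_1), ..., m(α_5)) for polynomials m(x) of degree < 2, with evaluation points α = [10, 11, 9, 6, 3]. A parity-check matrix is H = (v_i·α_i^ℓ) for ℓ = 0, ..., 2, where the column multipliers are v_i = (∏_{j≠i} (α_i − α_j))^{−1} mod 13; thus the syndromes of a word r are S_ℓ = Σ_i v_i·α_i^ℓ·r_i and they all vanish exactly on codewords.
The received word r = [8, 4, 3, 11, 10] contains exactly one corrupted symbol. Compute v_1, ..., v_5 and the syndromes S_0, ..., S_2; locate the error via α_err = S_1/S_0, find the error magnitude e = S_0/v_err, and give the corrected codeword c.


S = (3, 1, 9), error at position 3, error magnitude e = 4, c = [8, 4, 12, 11, 10].

Step 1: column multipliers v_i = (∏_{j≠i}(α_i − α_j))^{−1} mod 13.
  i = 1 (α = 10): (10−11)(10−9)(10−6)(10−3) = (−1)·1·4·7 = −28 ≡ 11, so v_1 = 11^{−1} = 6 (mod 13).
  i = 2 (α = 11): (11−10)(11−9)(11−6)(11−3) = 1·2·5·8 = 80 ≡ 2, so v_2 = 2^{−1} = 7 (mod 13).
  i = 3 (α = 9): (9−10)(9−11)(9−6)(9−3) = (−1)·(−2)·3·6 = 36 ≡ 10, so v_3 = 10^{−1} = 4 (mod 13).
  i = 4 (α = 6): (6−10)(6−11)(6−9)(6−3) = (−4)·(−5)·(−3)·3 = −180 ≡ 2, so v_4 = 2^{−1} = 7 (mod 13).
  i = 5 (α = 3): (3−10)(3−11)(3−9)(3−6) = (−7)·(−8)·(−6)·(−3) = 1008 ≡ 7, so v_5 = 7^{−1} = 2 (mod 13).
  v = [6, 7, 4, 7, 2].
Step 2: syndromes of r = [8, 4, 3, 11, 10] (all sums mod 13).
  S_0 = Σ v_i r_i = 6·8 + 7·4 + 4·3 + 7·11 + 2·10 = 185 ≡ 3.
  S_1 = Σ v_i α_i r_i = 6·10·8 + 7·11·4 + 4·9·3 + 7·6·11 + 2·3·10 = 1418 ≡ 1.
  α_i^2 mod 13 = [9, 4, 3, 10, 9].
  S_2 = Σ v_i α_i^2 r_i = 6·9·8 + 7·4·4 + 4·3·3 + 7·10·11 + 2·9·10 = 1530 ≡ 9.
  S = (3, 1, 9) ≠ 0, so r is not a codeword (an error is present).
Step 3: locate the error. For a single error e at position i, S_ℓ = v_i·e·α_i^ℓ, so α_err = S_1/S_0.
  S_0^{−1} = 3^{−1} = 9 (mod 13), so α_err = 1·9 = 9 ≡ 9 = α_3. Error position i = 3.
  Consistency check: S_2/S_1 = 9·1 = 9 ≡ 9 = α_err ✓ (single-error assumption holds).
Step 4: error magnitude e = S_0/v_3 = S_0·∏_{j≠3}(α_3 − α_j) = 3·10 = 30 ≡ 4 (mod 13).
Step 5: correct position 3: c_3 = r_3 − e = 3 − 4 ≡ 12 (mod 13). Hence c = [8, 4, 12, 11, 10].
  Check: interpolating c through the α_i gives m(x) = 9 + 9·x (degree < 2) with m(α_i) = c_i for every i, so c is indeed a codeword.


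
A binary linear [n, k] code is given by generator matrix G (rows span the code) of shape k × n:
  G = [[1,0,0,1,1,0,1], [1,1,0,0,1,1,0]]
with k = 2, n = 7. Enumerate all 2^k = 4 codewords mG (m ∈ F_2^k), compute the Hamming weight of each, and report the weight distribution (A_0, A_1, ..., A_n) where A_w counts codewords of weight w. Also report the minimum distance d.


Weight distribution: A_0 = 1, A_4 = 3. Minimum distance d = 4.

Enumerate all 2^2 = 4 messages m ∈ F_2^2.
For each, compute codeword c = mG in F_2^7, then tally its weight.
  m = 00 → c = 0000000, weight = 0.
  m = 10 → c = 1001101, weight = 4.
  m = 01 → c = 1100110, weight = 4.
  m = 11 → c = 0101011, weight = 4.
Tally weights:
  weight 0: 1 codewords.
  weight 4: 3 codewords.
Minimum distance d = smallest w > 0 with A_w > 0 = 4.
Sanity: Σ A_w = 4 = 2^2 = 4 ✓.


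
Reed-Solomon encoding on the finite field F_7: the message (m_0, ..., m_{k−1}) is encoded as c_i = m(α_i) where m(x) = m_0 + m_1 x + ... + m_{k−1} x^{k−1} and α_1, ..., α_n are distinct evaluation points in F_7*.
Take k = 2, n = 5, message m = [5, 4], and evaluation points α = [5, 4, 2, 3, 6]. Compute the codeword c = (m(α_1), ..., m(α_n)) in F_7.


c = [4, 0, 6, 3, 1]

Message polynomial: m(x) = 5 + 4·x (mod 7).
For each evaluation point α_i, compute m(α_i) mod 7:
  α_1 = 5: Horner steps 4 → 4, so m(5) = 4.
  α_2 = 4: Horner steps 4 → 0, so m(4) = 0.
  α_3 = 2: Horner steps 4 → 6, so m(2) = 6.
  α_4 = 3: Horner steps 4 → 3, so m(3) = 3.
  α_5 = 6: Horner steps 4 → 1, so m(6) = 1.
Codeword c = [4, 0, 6, 3, 1] ∈ F_7^5.


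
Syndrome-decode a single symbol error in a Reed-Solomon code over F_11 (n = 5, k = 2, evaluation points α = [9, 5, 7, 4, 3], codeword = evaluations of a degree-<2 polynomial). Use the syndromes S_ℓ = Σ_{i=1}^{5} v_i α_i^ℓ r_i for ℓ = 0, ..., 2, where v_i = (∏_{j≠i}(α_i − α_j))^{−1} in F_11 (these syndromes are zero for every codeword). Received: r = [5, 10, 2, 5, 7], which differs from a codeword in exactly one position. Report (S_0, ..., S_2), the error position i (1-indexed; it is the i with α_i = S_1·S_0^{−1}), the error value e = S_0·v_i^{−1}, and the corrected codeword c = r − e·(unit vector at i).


S = (5, 9, 3), error at position 4, error magnitude e = 2, c = [5, 10, 2, 3, 7].

Step 1: column multipliers v_i = (∏_{j≠i}(α_i − α_j))^{−1} mod 11.
  i = 1 (α = 9): (9−5)(9−7)(9−4)(9−3) = 4·2·5·6 = 240 ≡ 9, so v_1 = 9^{−1} = 5 (mod 11).
  i = 2 (α = 5): (5−9)(5−7)(5−4)(5−3) = (−4)·(−2)·1·2 = 16 ≡ 5, so v_2 = 5^{−1} = 9 (mod 11).
  i = 3 (α = 7): (7−9)(7−5)(7−4)(7−3) = (−2)·2·3·4 = −48 ≡ 7, so v_3 = 7^{−1} = 8 (mod 11).
  i = 4 (α = 4): (4−9)(4−5)(4−7)(4−3) = (−5)·(−1)·(−3)·1 = −15 ≡ 7, so v_4 = 7^{−1} = 8 (mod 11).
  i = 5 (α = 3): (3−9)(3−5)(3−7)(3−4) = (−6)·(−2)·(−4)·(−1) = 48 ≡ 4, so v_5 = 4^{−1} = 3 (mod 11).
  v = [5, 9, 8, 8, 3].
Step 2: syndromes of r = [5, 10, 2, 5, 7] (all sums mod 11).
  S_0 = Σ v_i r_i = 5·5 + 9·10 + 8·2 + 8·5 + 3·7 = 192 ≡ 5.
  S_1 = Σ v_i α_i r_i = 5·9·5 + 9·5·10 + 8·7·2 + 8·4·5 + 3·3·7 = 1010 ≡ 9.
  α_i^2 mod 11 = [4, 3, 5, 5, 9].
  S_2 = Σ v_i α_i^2 r_i = 5·4·5 + 9·3·10 + 8·5·2 + 8·5·5 + 3·9·7 = 839 ≡ 3.
  S = (5, 9, 3) ≠ 0, so r is not a codeword (an error is present).
Step 3: locate the error. For a single error e at position i, S_ℓ = v_i·e·α_i^ℓ, so α_err = S_1/S_0.
  S_0^{−1} = 5^{−1} = 9 (mod 11), so α_err = 9·9 = 81 ≡ 4 = α_4. Error position i = 4.
  Consistency check: S_2/S_1 = 3·5 = 15 ≡ 4 = α_err ✓ (single-error assumption holds).
Step 4: error magnitude e = S_0/v_4 = S_0·∏_{j≠4}(α_4 − α_j) = 5·7 = 35 ≡ 2 (mod 11).
Step 5: correct position 4: c_4 = r_4 − e = 5 − 2 ≡ 3 (mod 11). Hence c = [5, 10, 2, 3, 7].
  Check: interpolating c through the α_i gives m(x) = 8 + 7·x (degree < 2) with m(α_i) = c_i for every i, so c is indeed a codeword.


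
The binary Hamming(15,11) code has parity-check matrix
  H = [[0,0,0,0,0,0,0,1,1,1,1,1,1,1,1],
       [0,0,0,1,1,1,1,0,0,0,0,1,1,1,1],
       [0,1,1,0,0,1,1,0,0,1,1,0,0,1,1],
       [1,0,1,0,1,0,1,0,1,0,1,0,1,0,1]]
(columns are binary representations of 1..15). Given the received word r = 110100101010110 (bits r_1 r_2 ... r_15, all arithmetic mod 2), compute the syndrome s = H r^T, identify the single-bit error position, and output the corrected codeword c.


s = (0, 0, 0, 1)^T, error position = 1, corrected codeword c = 010100101010110

Compute s = H r^T mod 2 one row at a time:
  s_1 = 0 + 1 + 0 + 1 + 0 + 1 + 1 + 0 = 4 ≡ 0 (mod 2).
  s_2 = 1 + 0 + 0 + 1 + 0 + 1 + 1 + 0 = 4 ≡ 0 (mod 2).
  s_3 = 1 + 0 + 0 + 1 + 0 + 1 + 1 + 0 = 4 ≡ 0 (mod 2).
  s_4 = 1 + 0 + 0 + 1 + 1 + 1 + 1 + 0 = 5 ≡ 1 (mod 2).
s = (0, 0, 0, 1)^T — this equals column 1 of H (binary 0001), so error is at position 1.
Correct: flip bit 1 of r = 110100101010110 to get c = 010100101010110.


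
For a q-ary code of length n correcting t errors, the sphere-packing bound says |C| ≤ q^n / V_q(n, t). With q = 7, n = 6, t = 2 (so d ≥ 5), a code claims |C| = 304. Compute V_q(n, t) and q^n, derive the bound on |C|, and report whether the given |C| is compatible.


V_q(n, t) = 577, q^n = 117649, Hamming bound = 203, |C| = 304 > bound (violated).

Step 1: Compute V_q(n, t) = Σ_{j=0}^2 C(n, j) (q−1)^j.
  j = 0: C(6,0)·(6)^0 = 1·1 = 1.
  j = 1: C(6,1)·(6)^1 = 6·6 = 36.
  j = 2: C(6,2)·(6)^2 = 15·36 = 540.
  V_q(n, t) = 1 + 36 + 540 = 577.
Step 2: q^n = 7^6 = 117649.
Step 3: Hamming bound ⌊q^n / V_q(n,t)⌋ = ⌊117649/577⌋ = 203.
Step 4: Compare |C| = 304 to 203: violated.
The claimed |C| lies above the Hamming bound, so no 7-ary code of length 6 with d ≥ 5 can have 304 codewords.


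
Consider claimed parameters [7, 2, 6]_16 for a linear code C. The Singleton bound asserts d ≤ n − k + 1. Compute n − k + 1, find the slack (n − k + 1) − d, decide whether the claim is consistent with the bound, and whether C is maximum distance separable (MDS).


Singleton RHS = n − k + 1 = 6, slack = 0, bound satisfied, MDS.

Singleton bound: d ≤ n − k + 1.
Here n = 7, k = 2, so n − k + 1 = 6.
Given d = 6, check d ≤ 6: YES.
Slack = (n − k + 1) − d = 0.
The code is MDS (slack = 0).
Description: the claimed parameters are [7, 2, 6]_16; such a code would be MDS (meets Singleton bound).


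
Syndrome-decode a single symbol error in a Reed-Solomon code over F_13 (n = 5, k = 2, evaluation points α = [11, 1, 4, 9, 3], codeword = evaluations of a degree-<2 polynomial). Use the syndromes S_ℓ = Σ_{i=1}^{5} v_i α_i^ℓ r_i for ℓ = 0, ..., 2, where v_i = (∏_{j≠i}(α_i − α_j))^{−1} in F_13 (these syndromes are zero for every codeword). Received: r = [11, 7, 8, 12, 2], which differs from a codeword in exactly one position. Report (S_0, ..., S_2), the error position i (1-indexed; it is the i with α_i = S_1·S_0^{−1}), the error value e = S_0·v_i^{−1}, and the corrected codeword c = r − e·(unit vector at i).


S = (9, 9, 9), error at position 2, error magnitude e = 4, c = [11, 3, 8, 12, 2].

Step 1: column multipliers v_i = (∏_{j≠i}(α_i − α_j))^{−1} mod 13.
  i = 1 (α = 11): (11−1)(11−4)(11−9)(11−3) = 10·7·2·8 = 1120 ≡ 2, so v_1 = 2^{−1} = 7 (mod 13).
  i = 2 (α = 1): (1−11)(1−4)(1−9)(1−3) = (−10)·(−3)·(−8)·(−2) = 480 ≡ 12, so v_2 = 12^{−1} = 12 (mod 13).
  i = 3 (α = 4): (4−11)(4−1)(4−9)(4−3) = (−7)·3·(−5)·1 = 105 ≡ 1, so v_3 = 1^{−1} = 1 (mod 13).
  i = 4 (α = 9): (9−11)(9−1)(9−4)(9−3) = (−2)·8·5·6 = −480 ≡ 1, so v_4 = 1^{−1} = 1 (mod 13).
  i = 5 (α = 3): (3−11)(3−1)(3−4)(3−9) = (−8)·2·(−1)·(−6) = −96 ≡ 8, so v_5 = 8^{−1} = 5 (mod 13).
  v = [7, 12, 1, 1, 5].
Step 2: syndromes of r = [11, 7, 8, 12, 2] (all sums mod 13).
  S_0 = Σ v_i r_i = 7·11 + 12·7 + 1·8 + 1·12 + 5·2 = 191 ≡ 9.
  S_1 = Σ v_i α_i r_i = 7·11·11 + 12·1·7 + 1·4·8 + 1·9·12 + 5·3·2 = 1101 ≡ 9.
  α_i^2 mod 13 = [4, 1, 3, 3, 9].
  S_2 = Σ v_i α_i^2 r_i = 7·4·11 + 12·1·7 + 1·3·8 + 1·3·12 + 5·9·2 = 542 ≡ 9.
  S = (9, 9, 9) ≠ 0, so r is not a codeword (an error is present).
Step 3: locate the error. For a single error e at position i, S_ℓ = v_i·e·α_i^ℓ, so α_err = S_1/S_0.
  S_0^{−1} = 9^{−1} = 3 (mod 13), so α_err = 9·3 = 27 ≡ 1 = α_2. Error position i = 2.
  Consistency check: S_2/S_1 = 9·3 = 27 ≡ 1 = α_err ✓ (single-error assumption holds).
Step 4: error magnitude e = S_0/v_2 = S_0·∏_{j≠2}(α_2 − α_j) = 9·12 = 108 ≡ 4 (mod 13).
Step 5: correct position 2: c_2 = r_2 − e = 7 − 4 ≡ 3 (mod 13). Hence c = [11, 3, 8, 12, 2].
  Check: interpolating c through the α_i gives m(x) = 10 + 6·x (degree < 2) with m(α_i) = c_i for every i, so c is indeed a codeword.


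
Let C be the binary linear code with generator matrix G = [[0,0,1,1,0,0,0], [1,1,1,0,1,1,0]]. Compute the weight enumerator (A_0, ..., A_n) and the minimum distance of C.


Weight distribution: A_0 = 1, A_2 = 1, A_5 = 2. Minimum distance d = 2.

Enumerate all 2^2 = 4 messages m ∈ F_2^2.
For each, compute codeword c = mG in F_2^7, then tally its weight.
  m = 00 → c = 0000000, weight = 0.
  m = 10 → c = 0011000, weight = 2.
  m = 01 → c = 1110110, weight = 5.
  m = 11 → c = 1101110, weight = 5.
Tally weights:
  weight 0: 1 codewords.
  weight 2: 1 codewords.
  weight 5: 2 codewords.
Minimum distance d = smallest w > 0 with A_w > 0 = 2.
Sanity: Σ A_w = 4 = 2^2 = 4 ✓.


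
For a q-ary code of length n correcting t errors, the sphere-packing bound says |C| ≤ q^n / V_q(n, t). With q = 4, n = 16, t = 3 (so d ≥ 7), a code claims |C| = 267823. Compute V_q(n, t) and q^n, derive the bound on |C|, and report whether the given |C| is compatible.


V_q(n, t) = 16249, q^n = 4294967296, Hamming bound = 264321, |C| = 267823 > bound (violated).

Step 1: Compute V_q(n, t) = Σ_{j=0}^3 C(n, j) (q−1)^j.
  j = 0: C(16,0)·(3)^0 = 1·1 = 1.
  j = 1: C(16,1)·(3)^1 = 16·3 = 48.
  j = 2: C(16,2)·(3)^2 = 120·9 = 1080.
  j = 3: C(16,3)·(3)^3 = 560·27 = 15120.
  V_q(n, t) = 1 + 48 + 1080 + 15120 = 16249.
Step 2: q^n = 4^16 = 4294967296.
Step 3: Hamming bound ⌊q^n / V_q(n,t)⌋ = ⌊4294967296/16249⌋ = 264321.
Step 4: Compare |C| = 267823 to 264321: violated.
The claimed |C| lies above the Hamming bound, so no 4-ary code of length 16 with d ≥ 7 can have 267823 codewords.


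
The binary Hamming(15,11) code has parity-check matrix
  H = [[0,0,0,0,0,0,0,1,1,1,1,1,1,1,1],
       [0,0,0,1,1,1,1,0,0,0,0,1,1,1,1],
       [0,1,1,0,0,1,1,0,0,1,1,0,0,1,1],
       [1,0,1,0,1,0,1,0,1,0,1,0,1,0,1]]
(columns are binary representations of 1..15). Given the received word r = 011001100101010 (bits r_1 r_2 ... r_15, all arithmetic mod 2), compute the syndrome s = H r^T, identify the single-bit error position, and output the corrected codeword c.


s = (1, 0, 0, 0)^T, error position = 8, corrected codeword c = 011001110101010

Compute s = H r^T mod 2 one row at a time:
  s_1 = 0 + 0 + 1 + 0 + 1 + 0 + 1 + 0 = 3 ≡ 1 (mod 2).
  s_2 = 0 + 0 + 1 + 1 + 1 + 0 + 1 + 0 = 4 ≡ 0 (mod 2).
  s_3 = 1 + 1 + 1 + 1 + 1 + 0 + 1 + 0 = 6 ≡ 0 (mod 2).
  s_4 = 0 + 1 + 0 + 1 + 0 + 0 + 0 + 0 = 2 ≡ 0 (mod 2).
s = (1, 0, 0, 0)^T — this equals column 8 of H (binary 1000), so error is at position 8.
Correct: flip bit 8 of r = 011001100101010 to get c = 011001110101010.


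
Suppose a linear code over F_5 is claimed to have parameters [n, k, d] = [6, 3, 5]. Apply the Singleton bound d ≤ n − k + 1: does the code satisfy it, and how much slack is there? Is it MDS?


Singleton RHS = n − k + 1 = 4, slack = -1, bound violated (no such code; not MDS).

Singleton bound: d ≤ n − k + 1.
Here n = 6, k = 3, so n − k + 1 = 4.
Given d = 5, check d ≤ 4: NO.
Slack = (n − k + 1) − d = -1.
The slack is negative: d = 5 exceeds n − k + 1 = 4 by 1, so the Singleton bound is violated and no linear [6, 3, 5]_5 code can exist. In particular it is not MDS (MDS requires d = n − k + 1 exactly).
Description: the claimed parameters are [6, 3, 5]_5; such a code would be impossible (violates the Singleton bound).


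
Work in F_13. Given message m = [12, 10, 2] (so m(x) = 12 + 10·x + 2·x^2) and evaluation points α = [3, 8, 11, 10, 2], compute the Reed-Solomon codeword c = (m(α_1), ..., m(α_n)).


c = [8, 12, 0, 0, 1]

Message polynomial: m(x) = 12 + 10·x + 2·x^2 (mod 13).
For each evaluation point α_i, compute m(α_i) mod 13:
  α_1 = 3: Horner steps 2 → 3 → 8, so m(3) = 8.
  α_2 = 8: Horner steps 2 → 0 → 12, so m(8) = 12.
  α_3 = 11: Horner steps 2 → 6 → 0, so m(11) = 0.
  α_4 = 10: Horner steps 2 → 4 → 0, so m(10) = 0.
  α_5 = 2: Horner steps 2 → 1 → 1, so m(2) = 1.
Codeword c = [8, 12, 0, 0, 1] ∈ F_13^5.


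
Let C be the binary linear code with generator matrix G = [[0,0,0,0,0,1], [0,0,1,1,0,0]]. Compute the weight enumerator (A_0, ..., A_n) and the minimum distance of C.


Weight distribution: A_0 = 1, A_1 = 1, A_2 = 1, A_3 = 1. Minimum distance d = 1.

Enumerate all 2^2 = 4 messages m ∈ F_2^2.
For each, compute codeword c = mG in F_2^6, then tally its weight.
  m = 00 → c = 000000, weight = 0.
  m = 10 → c = 000001, weight = 1.
  m = 01 → c = 001100, weight = 2.
  m = 11 → c = 001101, weight = 3.
Tally weights:
  weight 0: 1 codewords.
  weight 1: 1 codewords.
  weight 2: 1 codewords.
  weight 3: 1 codewords.
Minimum distance d = smallest w > 0 with A_w > 0 = 1.
Sanity: Σ A_w = 4 = 2^2 = 4 ✓.


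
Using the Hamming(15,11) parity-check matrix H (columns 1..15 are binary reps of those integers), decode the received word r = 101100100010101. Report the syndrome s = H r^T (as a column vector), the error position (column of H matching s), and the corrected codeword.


s = (1, 0, 0, 0)^T, error position = 8, corrected codeword c = 101100110010101

Compute s = H r^T mod 2 one row at a time:
  s_1 = 0 + 0 + 0 + 1 + 0 + 1 + 0 + 1 = 3 ≡ 1 (mod 2).
  s_2 = 1 + 0 + 0 + 1 + 0 + 1 + 0 + 1 = 4 ≡ 0 (mod 2).
  s_3 = 0 + 1 + 0 + 1 + 0 + 1 + 0 + 1 = 4 ≡ 0 (mod 2).
  s_4 = 1 + 1 + 0 + 1 + 0 + 1 + 1 + 1 = 6 ≡ 0 (mod 2).
s = (1, 0, 0, 0)^T — this equals column 8 of H (binary 1000), so error is at position 8.
Correct: flip bit 8 of r = 101100100010101 to get c = 101100110010101.


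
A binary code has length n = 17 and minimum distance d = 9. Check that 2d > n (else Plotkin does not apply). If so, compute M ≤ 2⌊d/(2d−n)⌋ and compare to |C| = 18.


Plotkin bound M ≤ 18; given |C| = 18 ≤ bound (satisfied).

Check applicability: 2d = 18, n = 17.
2d − n = 1 > 0, so Plotkin applies.
Compute d/(2d−n) = 9/1 ≈ 9.0000.
⌊d/(2d−n)⌋ = 9.
Plotkin bound: M ≤ 2·9 = 18.
Given |C| = 18, check: satisfied.
This |C| is at the Plotkin bound.


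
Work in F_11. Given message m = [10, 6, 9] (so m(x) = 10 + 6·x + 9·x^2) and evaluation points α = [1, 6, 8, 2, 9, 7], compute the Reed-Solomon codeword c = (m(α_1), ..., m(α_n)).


c = [3, 7, 7, 3, 1, 9]

Message polynomial: m(x) = 10 + 6·x + 9·x^2 (mod 11).
For each evaluation point α_i, compute m(α_i) mod 11:
  α_1 = 1: Horner steps 9 → 4 → 3, so m(1) = 3.
  α_2 = 6: Horner steps 9 → 5 → 7, so m(6) = 7.
  α_3 = 8: Horner steps 9 → 1 → 7, so m(8) = 7.
  α_4 = 2: Horner steps 9 → 2 → 3, so m(2) = 3.
  α_5 = 9: Horner steps 9 → 10 → 1, so m(9) = 1.
  α_6 = 7: Horner steps 9 → 3 → 9, so m(7) = 9.
Codeword c = [3, 7, 7, 3, 1, 9] ∈ F_11^6.


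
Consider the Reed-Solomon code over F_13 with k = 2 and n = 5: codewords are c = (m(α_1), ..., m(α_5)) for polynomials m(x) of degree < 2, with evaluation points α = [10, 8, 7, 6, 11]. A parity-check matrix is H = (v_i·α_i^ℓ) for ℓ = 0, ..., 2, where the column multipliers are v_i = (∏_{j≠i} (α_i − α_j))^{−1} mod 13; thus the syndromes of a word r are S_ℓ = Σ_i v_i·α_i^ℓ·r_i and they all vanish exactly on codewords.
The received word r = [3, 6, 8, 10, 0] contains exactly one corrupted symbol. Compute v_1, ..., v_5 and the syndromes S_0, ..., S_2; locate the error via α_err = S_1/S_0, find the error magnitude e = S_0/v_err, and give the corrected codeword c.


S = (7, 5, 11), error at position 1, error magnitude e = 1, c = [2, 6, 8, 10, 0].

Step 1: column multipliers v_i = (∏_{j≠i}(α_i − α_j))^{−1} mod 13.
  i = 1 (α = 10): (10−8)(10−7)(10−6)(10−11) = 2·3·4·(−1) = −24 ≡ 2, so v_1 = 2^{−1} = 7 (mod 13).
  i = 2 (α = 8): (8−10)(8−7)(8−6)(8−11) = (−2)·1·2·(−3) = 12 ≡ 12, so v_2 = 12^{−1} = 12 (mod 13).
  i = 3 (α = 7): (7−10)(7−8)(7−6)(7−11) = (−3)·(−1)·1·(−4) = −12 ≡ 1, so v_3 = 1^{−1} = 1 (mod 13).
  i = 4 (α = 6): (6−10)(6−8)(6−7)(6−11) = (−4)·(−2)·(−1)·(−5) = 40 ≡ 1, so v_4 = 1^{−1} = 1 (mod 13).
  i = 5 (α = 11): (11−10)(11−8)(11−7)(11−6) = 1·3·4·5 = 60 ≡ 8, so v_5 = 8^{−1} = 5 (mod 13).
  v = [7, 12, 1, 1, 5].
Step 2: syndromes of r = [3, 6, 8, 10, 0] (all sums mod 13).
  S_0 = Σ v_i r_i = 7·3 + 12·6 + 1·8 + 1·10 + 5·0 = 111 ≡ 7.
  S_1 = Σ v_i α_i r_i = 7·10·3 + 12·8·6 + 1·7·8 + 1·6·10 + 5·11·0 = 902 ≡ 5.
  α_i^2 mod 13 = [9, 12, 10, 10, 4].
  S_2 = Σ v_i α_i^2 r_i = 7·9·3 + 12·12·6 + 1·10·8 + 1·10·10 + 5·4·0 = 1233 ≡ 11.
  S = (7, 5, 11) ≠ 0, so r is not a codeword (an error is present).
Step 3: locate the error. For a single error e at position i, S_ℓ = v_i·e·α_i^ℓ, so α_err = S_1/S_0.
  S_0^{−1} = 7^{−1} = 2 (mod 13), so α_err = 5·2 = 10 ≡ 10 = α_1. Error position i = 1.
  Consistency check: S_2/S_1 = 11·8 = 88 ≡ 10 = α_err ✓ (single-error assumption holds).
Step 4: error magnitude e = S_0/v_1 = S_0·∏_{j≠1}(α_1 − α_j) = 7·2 = 14 ≡ 1 (mod 13).
Step 5: correct position 1: c_1 = r_1 − e = 3 − 1 ≡ 2 (mod 13). Hence c = [2, 6, 8, 10, 0].
  Check: interpolating c through the α_i gives m(x) = 9 + 11·x (degree < 2) with m(α_i) = c_i for every i, so c is indeed a codeword.


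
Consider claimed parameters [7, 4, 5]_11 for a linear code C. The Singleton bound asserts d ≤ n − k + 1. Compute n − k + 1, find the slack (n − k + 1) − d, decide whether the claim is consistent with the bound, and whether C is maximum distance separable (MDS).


Singleton RHS = n − k + 1 = 4, slack = -1, bound violated (no such code; not MDS).

Singleton bound: d ≤ n − k + 1.
Here n = 7, k = 4, so n − k + 1 = 4.
Given d = 5, check d ≤ 4: NO.
Slack = (n − k + 1) − d = -1.
The slack is negative: d = 5 exceeds n − k + 1 = 4 by 1, so the Singleton bound is violated and no linear [7, 4, 5]_11 code can exist. In particular it is not MDS (MDS requires d = n − k + 1 exactly).
Description: the claimed parameters are [7, 4, 5]_11; such a code would be impossible (violates the Singleton bound).
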